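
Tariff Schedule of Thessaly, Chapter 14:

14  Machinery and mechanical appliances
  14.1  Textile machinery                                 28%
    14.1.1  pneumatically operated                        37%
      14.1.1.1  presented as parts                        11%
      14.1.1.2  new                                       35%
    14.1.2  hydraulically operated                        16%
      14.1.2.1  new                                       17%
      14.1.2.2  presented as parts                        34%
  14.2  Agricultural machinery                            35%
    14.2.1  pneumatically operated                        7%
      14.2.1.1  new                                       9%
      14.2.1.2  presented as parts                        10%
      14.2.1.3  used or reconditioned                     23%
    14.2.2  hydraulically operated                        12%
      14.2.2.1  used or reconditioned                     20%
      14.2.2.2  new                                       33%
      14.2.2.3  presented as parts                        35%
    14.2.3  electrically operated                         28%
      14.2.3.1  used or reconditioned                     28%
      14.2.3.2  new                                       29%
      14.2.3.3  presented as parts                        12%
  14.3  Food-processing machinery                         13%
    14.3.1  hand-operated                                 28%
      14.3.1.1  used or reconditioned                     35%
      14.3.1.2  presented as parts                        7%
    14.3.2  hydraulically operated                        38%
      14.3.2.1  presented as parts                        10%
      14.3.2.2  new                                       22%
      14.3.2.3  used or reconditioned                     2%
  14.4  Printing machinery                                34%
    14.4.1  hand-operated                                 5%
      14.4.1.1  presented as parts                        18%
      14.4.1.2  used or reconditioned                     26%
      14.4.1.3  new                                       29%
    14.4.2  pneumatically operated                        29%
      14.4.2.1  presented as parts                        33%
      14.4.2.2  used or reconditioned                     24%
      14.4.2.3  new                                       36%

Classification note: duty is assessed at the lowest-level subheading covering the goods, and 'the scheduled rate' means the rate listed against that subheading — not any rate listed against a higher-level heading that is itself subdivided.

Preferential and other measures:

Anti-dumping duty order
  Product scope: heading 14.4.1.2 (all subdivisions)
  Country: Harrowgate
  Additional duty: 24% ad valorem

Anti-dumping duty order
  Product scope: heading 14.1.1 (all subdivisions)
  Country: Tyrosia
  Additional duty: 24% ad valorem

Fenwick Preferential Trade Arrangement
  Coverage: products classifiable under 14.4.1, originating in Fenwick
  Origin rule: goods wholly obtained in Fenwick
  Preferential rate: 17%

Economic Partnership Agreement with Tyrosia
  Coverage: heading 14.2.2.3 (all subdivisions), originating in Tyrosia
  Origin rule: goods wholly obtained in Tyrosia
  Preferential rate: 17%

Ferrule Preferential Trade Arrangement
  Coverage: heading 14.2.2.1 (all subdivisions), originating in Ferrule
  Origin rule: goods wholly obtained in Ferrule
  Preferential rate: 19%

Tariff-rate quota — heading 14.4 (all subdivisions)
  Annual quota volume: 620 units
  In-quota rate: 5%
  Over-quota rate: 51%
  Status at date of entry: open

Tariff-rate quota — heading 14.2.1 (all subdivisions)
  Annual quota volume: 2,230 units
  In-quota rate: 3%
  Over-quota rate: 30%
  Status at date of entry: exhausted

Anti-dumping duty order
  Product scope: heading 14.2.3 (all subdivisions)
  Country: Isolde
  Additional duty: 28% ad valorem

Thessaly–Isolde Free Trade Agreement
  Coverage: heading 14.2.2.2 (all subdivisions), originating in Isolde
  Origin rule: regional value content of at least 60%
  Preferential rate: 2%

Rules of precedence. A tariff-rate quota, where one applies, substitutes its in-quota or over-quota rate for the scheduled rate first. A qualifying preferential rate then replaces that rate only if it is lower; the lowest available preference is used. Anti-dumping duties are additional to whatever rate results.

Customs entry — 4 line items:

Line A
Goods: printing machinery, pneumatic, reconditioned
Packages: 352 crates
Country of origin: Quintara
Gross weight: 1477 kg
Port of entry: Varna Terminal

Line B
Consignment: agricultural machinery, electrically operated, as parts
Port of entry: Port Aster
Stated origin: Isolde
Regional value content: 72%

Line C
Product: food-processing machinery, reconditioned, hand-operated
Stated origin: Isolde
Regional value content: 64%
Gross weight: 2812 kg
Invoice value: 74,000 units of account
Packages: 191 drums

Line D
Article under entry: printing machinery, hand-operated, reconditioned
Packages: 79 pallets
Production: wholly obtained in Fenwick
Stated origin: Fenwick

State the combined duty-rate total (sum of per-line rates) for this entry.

Line A: printing → 14.4; pneumatic → 14.4.2; reconditioned → 14.4.2.2. Scheduled 24%. quota on 14.4 open → in-quota 5%. → 5%.
Line B: agricultural → 14.2; electrically operated → 14.2.3; as parts → 14.2.3.3. Scheduled 12%. Isolde agreement on 14.2.2.2: 14.2.3.3 not covered; anti-dumping (Isolde, 14.2.3): +28%; total 12% + 28% = 40%. → 40%.
Line C: food-processing → 14.3; hand-operated → 14.3.1; reconditioned → 14.3.1.1. Scheduled 35%. Isolde agreement on 14.2.2.2: 14.3.1.1 not covered. → 35%.
Line D: printing → 14.4; hand-operated → 14.4.1; reconditioned → 14.4.1.2. Scheduled 26%. quota on 14.4 open → in-quota 5%; Fenwick agreement on 14.4.1: wholly obtained → 17% available; preference 17% not lower than 5% → no reduction. → 5%.
Sum: 5% + 40% + 35% + 5% = 85%.

85%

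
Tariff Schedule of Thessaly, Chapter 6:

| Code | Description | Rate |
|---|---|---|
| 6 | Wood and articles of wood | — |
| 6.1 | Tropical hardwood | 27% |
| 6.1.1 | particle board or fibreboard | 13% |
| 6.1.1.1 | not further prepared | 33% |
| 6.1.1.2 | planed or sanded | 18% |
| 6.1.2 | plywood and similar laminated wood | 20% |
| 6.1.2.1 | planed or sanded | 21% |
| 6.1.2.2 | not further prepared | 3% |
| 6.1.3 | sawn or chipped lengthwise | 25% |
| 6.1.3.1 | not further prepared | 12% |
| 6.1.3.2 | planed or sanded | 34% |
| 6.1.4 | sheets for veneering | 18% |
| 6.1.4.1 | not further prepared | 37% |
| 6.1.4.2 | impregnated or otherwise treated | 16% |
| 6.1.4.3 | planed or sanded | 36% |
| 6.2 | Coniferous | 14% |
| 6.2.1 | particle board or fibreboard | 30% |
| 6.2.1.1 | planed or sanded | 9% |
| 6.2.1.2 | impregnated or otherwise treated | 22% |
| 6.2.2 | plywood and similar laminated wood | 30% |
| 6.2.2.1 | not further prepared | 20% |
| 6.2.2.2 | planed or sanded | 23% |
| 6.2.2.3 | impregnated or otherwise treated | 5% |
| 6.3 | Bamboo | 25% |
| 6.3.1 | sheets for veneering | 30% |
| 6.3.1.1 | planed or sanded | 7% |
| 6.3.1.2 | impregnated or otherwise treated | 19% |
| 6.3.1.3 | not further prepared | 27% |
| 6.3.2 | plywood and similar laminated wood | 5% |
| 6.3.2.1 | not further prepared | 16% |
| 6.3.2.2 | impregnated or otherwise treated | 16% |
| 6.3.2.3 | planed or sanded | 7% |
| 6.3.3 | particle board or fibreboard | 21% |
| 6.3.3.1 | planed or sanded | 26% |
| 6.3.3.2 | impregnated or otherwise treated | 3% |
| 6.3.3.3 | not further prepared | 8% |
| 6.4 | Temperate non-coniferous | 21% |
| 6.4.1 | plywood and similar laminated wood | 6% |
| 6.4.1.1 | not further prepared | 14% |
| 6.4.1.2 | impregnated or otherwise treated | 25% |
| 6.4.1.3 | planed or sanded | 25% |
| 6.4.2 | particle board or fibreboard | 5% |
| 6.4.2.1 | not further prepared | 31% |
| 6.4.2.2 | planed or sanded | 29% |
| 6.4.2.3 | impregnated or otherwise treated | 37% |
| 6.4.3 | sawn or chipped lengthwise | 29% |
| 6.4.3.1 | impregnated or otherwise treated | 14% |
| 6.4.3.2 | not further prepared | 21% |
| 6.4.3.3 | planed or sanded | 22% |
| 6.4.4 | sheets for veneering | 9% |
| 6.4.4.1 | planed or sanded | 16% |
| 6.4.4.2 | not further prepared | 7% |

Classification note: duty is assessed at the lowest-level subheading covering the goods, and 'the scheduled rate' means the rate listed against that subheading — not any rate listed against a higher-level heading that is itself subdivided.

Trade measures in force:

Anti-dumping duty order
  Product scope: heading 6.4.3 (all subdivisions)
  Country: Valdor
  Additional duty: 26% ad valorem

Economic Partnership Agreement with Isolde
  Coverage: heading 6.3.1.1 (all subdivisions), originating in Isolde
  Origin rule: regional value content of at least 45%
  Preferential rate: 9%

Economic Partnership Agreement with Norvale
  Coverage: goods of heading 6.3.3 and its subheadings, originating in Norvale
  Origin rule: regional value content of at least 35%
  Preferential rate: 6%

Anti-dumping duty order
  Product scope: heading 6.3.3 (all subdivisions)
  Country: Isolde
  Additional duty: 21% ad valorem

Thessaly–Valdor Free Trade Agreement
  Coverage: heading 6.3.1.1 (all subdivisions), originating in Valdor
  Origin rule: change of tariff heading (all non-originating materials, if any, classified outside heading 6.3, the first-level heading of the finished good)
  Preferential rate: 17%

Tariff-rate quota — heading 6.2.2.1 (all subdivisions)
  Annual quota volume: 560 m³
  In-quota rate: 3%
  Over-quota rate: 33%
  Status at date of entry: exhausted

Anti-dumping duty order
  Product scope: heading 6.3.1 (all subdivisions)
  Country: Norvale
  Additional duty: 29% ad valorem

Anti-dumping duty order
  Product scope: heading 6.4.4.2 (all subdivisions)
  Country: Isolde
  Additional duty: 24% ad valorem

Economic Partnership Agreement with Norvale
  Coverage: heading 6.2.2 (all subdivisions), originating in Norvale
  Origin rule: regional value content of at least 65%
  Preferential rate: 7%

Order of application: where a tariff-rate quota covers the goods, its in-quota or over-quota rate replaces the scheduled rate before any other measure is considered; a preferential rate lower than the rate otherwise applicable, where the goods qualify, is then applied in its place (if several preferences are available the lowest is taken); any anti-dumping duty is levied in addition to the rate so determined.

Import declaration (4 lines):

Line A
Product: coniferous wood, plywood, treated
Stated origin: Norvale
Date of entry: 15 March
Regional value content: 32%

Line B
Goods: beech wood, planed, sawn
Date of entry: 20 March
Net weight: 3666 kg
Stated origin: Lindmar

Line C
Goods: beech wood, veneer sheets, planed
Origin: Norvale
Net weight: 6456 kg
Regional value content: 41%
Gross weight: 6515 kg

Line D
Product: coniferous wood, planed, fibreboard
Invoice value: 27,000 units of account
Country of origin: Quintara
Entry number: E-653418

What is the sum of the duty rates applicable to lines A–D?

Line A: coniferous → 6.2; plywood → 6.2.2; treated → 6.2.2.3. Scheduled 5%. Norvale agreement on 6.3.3: 6.2.2.3 not covered; Norvale agreement on 6.2.2: RVC < 65%. → 5%.
Line B: beech → 6.4; sawn → 6.4.3; planed → 6.4.3.3. Scheduled 22%. No special measure applies. → 22%.
Line C: beech → 6.4; veneer sheets → 6.4.4; planed → 6.4.4.1. Scheduled 16%. Norvale agreement on 6.3.3: 6.4.4.1 not covered; Norvale agreement on 6.2.2: 6.4.4.1 not covered. → 16%.
Line D: coniferous → 6.2; fibreboard → 6.2.1; planed → 6.2.1.1. Scheduled 9%. No special measure applies. → 9%.
Sum: 5% + 22% + 16% + 9% = 52%.

52%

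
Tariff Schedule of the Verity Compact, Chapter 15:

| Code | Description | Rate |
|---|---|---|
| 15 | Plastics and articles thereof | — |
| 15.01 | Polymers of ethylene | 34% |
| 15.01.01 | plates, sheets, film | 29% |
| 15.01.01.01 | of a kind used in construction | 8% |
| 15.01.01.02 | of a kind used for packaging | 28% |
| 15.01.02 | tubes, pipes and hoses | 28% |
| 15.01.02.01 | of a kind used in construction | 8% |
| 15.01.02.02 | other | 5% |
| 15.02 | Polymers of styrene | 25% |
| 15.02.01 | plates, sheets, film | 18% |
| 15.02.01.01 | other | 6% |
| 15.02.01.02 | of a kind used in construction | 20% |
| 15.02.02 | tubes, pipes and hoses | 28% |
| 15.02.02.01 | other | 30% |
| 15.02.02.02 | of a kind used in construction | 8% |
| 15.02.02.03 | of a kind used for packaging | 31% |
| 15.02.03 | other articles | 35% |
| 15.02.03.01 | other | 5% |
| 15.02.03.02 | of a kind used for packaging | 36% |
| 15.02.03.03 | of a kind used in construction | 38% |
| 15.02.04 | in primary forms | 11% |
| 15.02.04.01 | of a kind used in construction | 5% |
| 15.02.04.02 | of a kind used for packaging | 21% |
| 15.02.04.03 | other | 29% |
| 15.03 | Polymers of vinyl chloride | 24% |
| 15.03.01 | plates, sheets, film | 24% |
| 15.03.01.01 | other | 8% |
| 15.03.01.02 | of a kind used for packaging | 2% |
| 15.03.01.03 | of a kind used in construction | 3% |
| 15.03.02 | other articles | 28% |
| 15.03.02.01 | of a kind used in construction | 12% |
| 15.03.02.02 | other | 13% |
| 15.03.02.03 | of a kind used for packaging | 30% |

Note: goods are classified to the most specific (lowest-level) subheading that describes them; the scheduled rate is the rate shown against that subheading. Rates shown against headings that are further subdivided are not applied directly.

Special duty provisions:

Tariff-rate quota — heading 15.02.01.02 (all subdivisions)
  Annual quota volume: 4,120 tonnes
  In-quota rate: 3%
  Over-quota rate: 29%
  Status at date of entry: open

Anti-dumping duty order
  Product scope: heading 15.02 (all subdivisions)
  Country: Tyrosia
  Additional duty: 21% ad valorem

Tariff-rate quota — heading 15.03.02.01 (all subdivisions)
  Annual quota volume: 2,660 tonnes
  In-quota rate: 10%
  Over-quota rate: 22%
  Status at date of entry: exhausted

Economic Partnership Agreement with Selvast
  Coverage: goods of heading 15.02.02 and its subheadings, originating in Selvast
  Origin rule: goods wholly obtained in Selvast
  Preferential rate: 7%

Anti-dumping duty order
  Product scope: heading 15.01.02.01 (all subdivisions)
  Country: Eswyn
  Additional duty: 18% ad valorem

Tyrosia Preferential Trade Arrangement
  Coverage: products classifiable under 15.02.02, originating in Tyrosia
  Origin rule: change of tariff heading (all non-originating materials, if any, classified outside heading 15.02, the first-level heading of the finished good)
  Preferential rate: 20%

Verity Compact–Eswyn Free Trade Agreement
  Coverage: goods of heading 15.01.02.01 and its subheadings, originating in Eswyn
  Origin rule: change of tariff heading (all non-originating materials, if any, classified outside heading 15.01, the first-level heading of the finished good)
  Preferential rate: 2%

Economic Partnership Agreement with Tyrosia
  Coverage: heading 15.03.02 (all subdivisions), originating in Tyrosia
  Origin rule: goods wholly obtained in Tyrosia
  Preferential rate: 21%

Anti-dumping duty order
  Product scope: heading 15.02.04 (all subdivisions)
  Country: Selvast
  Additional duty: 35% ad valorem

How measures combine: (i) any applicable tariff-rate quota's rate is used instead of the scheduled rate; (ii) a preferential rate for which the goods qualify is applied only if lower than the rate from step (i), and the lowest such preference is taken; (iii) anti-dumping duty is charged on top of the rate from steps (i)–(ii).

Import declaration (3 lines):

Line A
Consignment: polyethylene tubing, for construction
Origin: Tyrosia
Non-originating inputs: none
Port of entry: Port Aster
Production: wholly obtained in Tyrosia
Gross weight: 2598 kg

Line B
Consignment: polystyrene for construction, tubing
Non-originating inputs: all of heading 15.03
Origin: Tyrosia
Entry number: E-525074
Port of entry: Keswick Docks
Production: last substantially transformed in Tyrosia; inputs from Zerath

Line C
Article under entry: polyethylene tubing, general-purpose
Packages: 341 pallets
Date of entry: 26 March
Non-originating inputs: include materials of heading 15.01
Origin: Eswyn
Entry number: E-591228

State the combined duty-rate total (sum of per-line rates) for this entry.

Line A: polyethylene → 15.01; tubing → 15.01.02; for construction → 15.01.02.01. Scheduled 8%. Tyrosia agreement on 15.02.02: 15.01.02.01 not covered; Tyrosia agreement on 15.03.02: 15.01.02.01 not covered. → 8%.
Line B: polystyrene → 15.02; tubing → 15.02.02; for construction → 15.02.02.02. Scheduled 8%. Tyrosia agreement on 15.02.02: CTH met → 20% available; Tyrosia agreement on 15.03.02: 15.02.02.02 not covered; preference 20% not lower than 8% → no reduction; anti-dumping (Tyrosia, 15.02): +21%; total 8% + 21% = 29%. → 29%.
Line C: polyethylene → 15.01; tubing → 15.01.02; general-purpose → 15.01.02.02. Scheduled 5%. Eswyn agreement on 15.01.02.01: 15.01.02.02 not covered. → 5%.
Sum: 8% + 29% + 5% = 42%.

42%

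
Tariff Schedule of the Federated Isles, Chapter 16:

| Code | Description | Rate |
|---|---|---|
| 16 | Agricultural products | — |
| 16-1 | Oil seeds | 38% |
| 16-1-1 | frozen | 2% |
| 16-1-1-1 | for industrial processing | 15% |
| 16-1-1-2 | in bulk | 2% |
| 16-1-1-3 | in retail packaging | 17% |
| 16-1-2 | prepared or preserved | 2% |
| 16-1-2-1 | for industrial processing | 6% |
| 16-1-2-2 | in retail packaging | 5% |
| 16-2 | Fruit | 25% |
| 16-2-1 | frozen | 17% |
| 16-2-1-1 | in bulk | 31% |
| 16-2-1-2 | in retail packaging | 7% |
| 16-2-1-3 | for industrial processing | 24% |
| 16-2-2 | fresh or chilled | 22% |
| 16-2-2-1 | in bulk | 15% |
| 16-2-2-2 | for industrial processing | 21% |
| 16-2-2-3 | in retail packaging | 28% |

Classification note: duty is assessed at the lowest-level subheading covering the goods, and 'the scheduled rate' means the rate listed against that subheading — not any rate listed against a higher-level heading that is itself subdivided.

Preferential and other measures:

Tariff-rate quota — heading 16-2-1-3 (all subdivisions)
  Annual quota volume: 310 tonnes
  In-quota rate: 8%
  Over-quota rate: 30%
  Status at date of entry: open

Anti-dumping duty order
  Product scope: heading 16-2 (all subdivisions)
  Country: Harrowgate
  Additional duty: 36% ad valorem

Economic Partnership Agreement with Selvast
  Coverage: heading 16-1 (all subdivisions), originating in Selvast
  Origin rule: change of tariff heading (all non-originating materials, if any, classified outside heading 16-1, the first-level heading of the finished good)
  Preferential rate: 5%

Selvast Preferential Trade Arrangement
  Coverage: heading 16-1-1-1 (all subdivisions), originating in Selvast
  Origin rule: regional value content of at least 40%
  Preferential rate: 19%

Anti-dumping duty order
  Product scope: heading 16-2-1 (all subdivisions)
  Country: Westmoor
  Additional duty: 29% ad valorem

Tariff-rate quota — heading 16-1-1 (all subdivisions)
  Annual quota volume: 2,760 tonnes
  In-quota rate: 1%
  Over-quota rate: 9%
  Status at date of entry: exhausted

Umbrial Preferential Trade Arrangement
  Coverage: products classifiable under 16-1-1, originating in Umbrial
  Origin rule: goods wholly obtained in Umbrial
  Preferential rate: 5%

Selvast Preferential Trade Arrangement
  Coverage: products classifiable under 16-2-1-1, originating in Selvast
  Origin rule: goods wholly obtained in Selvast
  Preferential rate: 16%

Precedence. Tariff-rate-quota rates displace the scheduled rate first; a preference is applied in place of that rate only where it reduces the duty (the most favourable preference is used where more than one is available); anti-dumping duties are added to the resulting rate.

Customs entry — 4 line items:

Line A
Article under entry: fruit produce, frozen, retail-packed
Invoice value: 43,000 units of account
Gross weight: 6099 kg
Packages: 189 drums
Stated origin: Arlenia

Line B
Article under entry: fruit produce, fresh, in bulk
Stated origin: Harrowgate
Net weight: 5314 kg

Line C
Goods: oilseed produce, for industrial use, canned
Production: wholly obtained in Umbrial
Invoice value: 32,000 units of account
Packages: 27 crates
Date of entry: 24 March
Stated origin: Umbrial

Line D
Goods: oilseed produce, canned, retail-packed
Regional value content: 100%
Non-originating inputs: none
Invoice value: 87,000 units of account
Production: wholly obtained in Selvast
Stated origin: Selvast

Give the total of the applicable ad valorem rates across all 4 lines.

Line A: fruit → 16-2; frozen → 16-2-1; retail-packed → 16-2-1-2. Scheduled 7%. No special measure applies. → 7%.
Line B: fruit → 16-2; fresh → 16-2-2; in bulk → 16-2-2-1. Scheduled 15%. anti-dumping (Harrowgate, 16-2): +36%; total 15% + 36% = 51%. → 51%.
Line C: oilseed → 16-1; canned → 16-1-2; for industrial use → 16-1-2-1. Scheduled 6%. Umbrial agreement on 16-1-1: 16-1-2-1 not covered. → 6%.
Line D: oilseed → 16-1; canned → 16-1-2; retail-packed → 16-1-2-2. Scheduled 5%. Selvast agreement on 16-1: CTH met → 5% available; Selvast agreement on 16-1-1-1: 16-1-2-2 not covered; Selvast agreement on 16-2-1-1: 16-1-2-2 not covered; preference 5% not lower than 5% → no reduction. → 5%.
Sum: 7% + 51% + 6% + 5% = 69%.

69%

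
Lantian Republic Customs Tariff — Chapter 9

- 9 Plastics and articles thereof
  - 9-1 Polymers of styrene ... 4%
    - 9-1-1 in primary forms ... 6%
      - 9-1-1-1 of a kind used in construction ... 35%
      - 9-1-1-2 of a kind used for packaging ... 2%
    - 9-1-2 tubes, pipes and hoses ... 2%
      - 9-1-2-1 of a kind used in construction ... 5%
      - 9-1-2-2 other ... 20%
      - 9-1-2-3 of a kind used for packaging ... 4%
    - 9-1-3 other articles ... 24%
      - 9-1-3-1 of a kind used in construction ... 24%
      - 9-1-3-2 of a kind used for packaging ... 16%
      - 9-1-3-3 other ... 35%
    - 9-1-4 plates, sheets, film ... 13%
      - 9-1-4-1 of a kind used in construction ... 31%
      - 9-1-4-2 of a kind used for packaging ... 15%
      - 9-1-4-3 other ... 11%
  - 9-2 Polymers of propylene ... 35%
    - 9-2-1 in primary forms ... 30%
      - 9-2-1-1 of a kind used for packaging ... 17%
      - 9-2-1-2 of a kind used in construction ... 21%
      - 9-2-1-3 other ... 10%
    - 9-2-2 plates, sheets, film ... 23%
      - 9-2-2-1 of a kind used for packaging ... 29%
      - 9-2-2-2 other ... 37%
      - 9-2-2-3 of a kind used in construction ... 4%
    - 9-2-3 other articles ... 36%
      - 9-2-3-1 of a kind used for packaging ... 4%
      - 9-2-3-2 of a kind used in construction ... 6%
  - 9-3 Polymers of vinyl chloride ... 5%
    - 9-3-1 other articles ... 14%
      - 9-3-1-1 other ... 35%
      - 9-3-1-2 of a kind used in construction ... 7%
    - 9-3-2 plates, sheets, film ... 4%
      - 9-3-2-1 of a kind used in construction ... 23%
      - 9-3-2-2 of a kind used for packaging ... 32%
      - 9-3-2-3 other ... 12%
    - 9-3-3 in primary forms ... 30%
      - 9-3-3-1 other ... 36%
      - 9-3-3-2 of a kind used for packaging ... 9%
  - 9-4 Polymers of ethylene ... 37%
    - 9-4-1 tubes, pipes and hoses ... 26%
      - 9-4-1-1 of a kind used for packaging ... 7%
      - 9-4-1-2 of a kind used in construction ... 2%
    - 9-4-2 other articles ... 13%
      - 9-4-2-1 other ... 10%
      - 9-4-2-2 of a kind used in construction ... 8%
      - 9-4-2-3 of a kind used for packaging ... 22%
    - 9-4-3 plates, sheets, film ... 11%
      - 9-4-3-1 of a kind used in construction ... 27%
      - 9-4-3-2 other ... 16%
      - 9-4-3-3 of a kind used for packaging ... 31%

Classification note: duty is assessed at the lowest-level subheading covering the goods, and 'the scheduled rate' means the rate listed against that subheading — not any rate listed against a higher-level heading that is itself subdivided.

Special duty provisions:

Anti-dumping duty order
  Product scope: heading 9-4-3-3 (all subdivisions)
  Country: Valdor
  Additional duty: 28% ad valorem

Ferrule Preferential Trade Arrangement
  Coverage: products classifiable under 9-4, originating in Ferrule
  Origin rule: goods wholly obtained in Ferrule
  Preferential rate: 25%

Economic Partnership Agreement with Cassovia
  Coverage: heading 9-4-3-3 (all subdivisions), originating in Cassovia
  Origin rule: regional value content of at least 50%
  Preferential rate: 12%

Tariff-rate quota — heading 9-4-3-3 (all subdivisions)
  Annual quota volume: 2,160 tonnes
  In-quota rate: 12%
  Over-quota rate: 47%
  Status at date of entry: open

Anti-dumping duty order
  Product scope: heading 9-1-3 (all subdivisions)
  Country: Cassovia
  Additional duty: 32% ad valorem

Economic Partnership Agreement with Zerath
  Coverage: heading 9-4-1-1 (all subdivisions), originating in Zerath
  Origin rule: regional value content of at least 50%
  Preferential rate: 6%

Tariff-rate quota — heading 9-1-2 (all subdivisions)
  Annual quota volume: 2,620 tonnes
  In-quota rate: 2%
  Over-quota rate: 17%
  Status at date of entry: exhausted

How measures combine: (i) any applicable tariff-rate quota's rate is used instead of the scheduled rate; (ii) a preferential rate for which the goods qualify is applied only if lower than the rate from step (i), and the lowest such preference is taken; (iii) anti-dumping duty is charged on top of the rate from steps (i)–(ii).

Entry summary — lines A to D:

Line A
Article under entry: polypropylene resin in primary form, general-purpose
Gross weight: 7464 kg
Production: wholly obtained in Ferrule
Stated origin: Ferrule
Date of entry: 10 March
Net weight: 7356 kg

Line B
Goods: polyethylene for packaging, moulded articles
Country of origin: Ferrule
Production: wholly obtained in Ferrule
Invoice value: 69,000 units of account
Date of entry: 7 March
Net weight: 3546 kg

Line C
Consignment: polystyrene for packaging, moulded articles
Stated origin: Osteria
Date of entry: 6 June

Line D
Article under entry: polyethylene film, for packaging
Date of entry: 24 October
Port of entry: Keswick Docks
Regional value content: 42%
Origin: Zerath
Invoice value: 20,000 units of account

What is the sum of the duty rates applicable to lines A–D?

60%

Line A: polypropylene → 9-2; resin in primary form → 9-2-1; general-purpose → 9-2-1-3. Scheduled 10%. Ferrule agreement on 9-4: 9-2-1-3 not covered. → 10%.
Line B: polyethylene → 9-4; moulded articles → 9-4-2; for packaging → 9-4-2-3. Scheduled 22%. Ferrule agreement on 9-4: wholly obtained → 25% available; preference 25% not lower than 22% → no reduction. → 22%.
Line C: polystyrene → 9-1; moulded articles → 9-1-3; for packaging → 9-1-3-2. Scheduled 16%. No special measure applies. → 16%.
Line D: polyethylene → 9-4; film → 9-4-3; for packaging → 9-4-3-3. Scheduled 31%. quota on 9-4-3-3 open → in-quota 12%; Zerath agreement on 9-4-1-1: 9-4-3-3 not covered. → 12%.
Sum: 10% + 22% + 16% + 12% = 60%.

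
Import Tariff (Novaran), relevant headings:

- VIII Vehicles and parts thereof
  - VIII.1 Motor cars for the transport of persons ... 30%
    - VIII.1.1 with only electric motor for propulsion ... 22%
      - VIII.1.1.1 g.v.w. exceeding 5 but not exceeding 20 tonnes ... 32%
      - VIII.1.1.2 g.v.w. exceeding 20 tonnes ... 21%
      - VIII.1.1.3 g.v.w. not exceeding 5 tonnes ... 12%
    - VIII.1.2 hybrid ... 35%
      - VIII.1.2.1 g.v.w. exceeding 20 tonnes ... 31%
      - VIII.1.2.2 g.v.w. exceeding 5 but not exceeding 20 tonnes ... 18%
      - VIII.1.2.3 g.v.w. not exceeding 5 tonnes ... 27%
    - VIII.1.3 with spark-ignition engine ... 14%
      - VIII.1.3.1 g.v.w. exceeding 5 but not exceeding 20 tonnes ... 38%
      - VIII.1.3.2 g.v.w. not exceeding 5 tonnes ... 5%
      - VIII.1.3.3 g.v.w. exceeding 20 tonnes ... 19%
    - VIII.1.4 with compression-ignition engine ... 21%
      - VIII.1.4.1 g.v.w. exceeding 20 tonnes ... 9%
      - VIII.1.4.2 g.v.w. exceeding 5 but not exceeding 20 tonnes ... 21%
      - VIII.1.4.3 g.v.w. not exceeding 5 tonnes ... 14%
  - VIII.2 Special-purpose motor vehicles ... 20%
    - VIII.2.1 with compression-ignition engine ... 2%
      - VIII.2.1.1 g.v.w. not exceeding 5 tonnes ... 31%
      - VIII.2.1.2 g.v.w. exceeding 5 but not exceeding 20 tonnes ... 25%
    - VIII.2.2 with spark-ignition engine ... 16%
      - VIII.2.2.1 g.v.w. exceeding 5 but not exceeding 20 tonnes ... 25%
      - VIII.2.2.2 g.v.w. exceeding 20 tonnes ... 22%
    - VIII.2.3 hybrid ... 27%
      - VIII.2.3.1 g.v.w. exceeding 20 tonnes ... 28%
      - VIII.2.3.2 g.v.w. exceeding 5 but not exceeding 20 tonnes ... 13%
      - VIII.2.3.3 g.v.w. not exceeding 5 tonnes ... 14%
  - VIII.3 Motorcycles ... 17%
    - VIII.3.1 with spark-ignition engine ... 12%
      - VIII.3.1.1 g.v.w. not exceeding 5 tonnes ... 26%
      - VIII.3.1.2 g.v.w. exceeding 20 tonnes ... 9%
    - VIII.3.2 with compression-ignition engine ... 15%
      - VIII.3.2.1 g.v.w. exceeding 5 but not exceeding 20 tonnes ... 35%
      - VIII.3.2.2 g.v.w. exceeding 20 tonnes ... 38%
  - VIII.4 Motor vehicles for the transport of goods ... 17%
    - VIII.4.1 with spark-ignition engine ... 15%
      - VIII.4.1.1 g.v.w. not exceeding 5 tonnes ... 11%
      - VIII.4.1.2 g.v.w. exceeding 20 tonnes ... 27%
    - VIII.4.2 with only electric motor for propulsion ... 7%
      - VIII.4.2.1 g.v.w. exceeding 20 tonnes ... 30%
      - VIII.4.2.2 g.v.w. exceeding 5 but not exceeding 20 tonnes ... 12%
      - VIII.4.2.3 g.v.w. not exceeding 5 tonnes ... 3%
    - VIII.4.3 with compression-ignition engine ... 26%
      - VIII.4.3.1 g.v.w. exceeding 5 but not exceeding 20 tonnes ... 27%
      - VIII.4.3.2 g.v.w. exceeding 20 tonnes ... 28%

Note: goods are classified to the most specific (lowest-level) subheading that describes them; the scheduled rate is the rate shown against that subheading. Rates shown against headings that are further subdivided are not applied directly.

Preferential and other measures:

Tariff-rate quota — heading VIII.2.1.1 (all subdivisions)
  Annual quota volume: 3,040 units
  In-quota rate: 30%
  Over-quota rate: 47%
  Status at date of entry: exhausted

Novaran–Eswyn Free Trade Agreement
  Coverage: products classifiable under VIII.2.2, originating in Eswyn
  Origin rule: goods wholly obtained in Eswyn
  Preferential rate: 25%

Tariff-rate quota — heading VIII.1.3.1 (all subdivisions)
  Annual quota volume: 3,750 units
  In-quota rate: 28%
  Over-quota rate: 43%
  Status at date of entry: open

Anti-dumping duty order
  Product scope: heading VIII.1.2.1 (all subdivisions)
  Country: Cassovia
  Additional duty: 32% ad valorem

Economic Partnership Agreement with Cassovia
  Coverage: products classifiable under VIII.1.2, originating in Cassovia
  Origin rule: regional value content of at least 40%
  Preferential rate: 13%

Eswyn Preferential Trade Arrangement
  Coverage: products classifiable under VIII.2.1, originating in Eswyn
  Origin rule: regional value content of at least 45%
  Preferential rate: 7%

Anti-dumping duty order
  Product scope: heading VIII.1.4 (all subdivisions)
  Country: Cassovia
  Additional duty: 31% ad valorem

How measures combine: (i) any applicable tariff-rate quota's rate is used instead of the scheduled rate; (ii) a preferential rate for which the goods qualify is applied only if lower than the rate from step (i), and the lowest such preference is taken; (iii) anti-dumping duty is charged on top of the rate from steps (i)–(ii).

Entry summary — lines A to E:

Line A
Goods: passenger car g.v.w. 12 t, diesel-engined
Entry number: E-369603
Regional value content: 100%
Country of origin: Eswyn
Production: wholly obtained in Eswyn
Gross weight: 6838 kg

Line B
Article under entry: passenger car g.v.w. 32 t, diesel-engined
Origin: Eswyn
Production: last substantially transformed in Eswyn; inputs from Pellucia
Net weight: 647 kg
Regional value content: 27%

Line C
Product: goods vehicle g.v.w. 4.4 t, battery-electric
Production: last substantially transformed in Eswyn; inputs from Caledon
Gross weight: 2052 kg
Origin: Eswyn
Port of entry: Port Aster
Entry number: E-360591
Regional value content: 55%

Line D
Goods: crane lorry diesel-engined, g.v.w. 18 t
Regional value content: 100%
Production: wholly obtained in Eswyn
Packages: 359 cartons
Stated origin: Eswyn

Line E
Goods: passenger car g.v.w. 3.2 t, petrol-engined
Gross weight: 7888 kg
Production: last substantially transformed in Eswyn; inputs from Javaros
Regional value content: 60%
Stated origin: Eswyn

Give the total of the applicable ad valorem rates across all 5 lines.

45%

Line A: passenger car → VIII.1; diesel-engined → VIII.1.4; g.v.w. 12 t → VIII.1.4.2. Scheduled 21%. Eswyn agreement on VIII.2.2: VIII.1.4.2 not covered; Eswyn agreement on VIII.2.1: VIII.1.4.2 not covered. → 21%.
Line B: passenger car → VIII.1; diesel-engined → VIII.1.4; g.v.w. 32 t → VIII.1.4.1. Scheduled 9%. Eswyn agreement on VIII.2.2: VIII.1.4.1 not covered; Eswyn agreement on VIII.2.1: VIII.1.4.1 not covered. → 9%.
Line C: goods vehicle → VIII.4; battery-electric → VIII.4.2; g.v.w. 4.4 t → VIII.4.2.3. Scheduled 3%. Eswyn agreement on VIII.2.2: VIII.4.2.3 not covered; Eswyn agreement on VIII.2.1: VIII.4.2.3 not covered. → 3%.
Line D: crane lorry → VIII.2; diesel-engined → VIII.2.1; g.v.w. 18 t → VIII.2.1.2. Scheduled 25%. Eswyn agreement on VIII.2.2: VIII.2.1.2 not covered; Eswyn agreement on VIII.2.1: RVC ≥ 45% → 7% available; preferential 7%. → 7%.
Line E: passenger car → VIII.1; petrol-engined → VIII.1.3; g.v.w. 3.2 t → VIII.1.3.2. Scheduled 5%. Eswyn agreement on VIII.2.2: VIII.1.3.2 not covered; Eswyn agreement on VIII.2.1: VIII.1.3.2 not covered. → 5%.
Sum: 21% + 9% + 3% + 7% + 5% = 45%.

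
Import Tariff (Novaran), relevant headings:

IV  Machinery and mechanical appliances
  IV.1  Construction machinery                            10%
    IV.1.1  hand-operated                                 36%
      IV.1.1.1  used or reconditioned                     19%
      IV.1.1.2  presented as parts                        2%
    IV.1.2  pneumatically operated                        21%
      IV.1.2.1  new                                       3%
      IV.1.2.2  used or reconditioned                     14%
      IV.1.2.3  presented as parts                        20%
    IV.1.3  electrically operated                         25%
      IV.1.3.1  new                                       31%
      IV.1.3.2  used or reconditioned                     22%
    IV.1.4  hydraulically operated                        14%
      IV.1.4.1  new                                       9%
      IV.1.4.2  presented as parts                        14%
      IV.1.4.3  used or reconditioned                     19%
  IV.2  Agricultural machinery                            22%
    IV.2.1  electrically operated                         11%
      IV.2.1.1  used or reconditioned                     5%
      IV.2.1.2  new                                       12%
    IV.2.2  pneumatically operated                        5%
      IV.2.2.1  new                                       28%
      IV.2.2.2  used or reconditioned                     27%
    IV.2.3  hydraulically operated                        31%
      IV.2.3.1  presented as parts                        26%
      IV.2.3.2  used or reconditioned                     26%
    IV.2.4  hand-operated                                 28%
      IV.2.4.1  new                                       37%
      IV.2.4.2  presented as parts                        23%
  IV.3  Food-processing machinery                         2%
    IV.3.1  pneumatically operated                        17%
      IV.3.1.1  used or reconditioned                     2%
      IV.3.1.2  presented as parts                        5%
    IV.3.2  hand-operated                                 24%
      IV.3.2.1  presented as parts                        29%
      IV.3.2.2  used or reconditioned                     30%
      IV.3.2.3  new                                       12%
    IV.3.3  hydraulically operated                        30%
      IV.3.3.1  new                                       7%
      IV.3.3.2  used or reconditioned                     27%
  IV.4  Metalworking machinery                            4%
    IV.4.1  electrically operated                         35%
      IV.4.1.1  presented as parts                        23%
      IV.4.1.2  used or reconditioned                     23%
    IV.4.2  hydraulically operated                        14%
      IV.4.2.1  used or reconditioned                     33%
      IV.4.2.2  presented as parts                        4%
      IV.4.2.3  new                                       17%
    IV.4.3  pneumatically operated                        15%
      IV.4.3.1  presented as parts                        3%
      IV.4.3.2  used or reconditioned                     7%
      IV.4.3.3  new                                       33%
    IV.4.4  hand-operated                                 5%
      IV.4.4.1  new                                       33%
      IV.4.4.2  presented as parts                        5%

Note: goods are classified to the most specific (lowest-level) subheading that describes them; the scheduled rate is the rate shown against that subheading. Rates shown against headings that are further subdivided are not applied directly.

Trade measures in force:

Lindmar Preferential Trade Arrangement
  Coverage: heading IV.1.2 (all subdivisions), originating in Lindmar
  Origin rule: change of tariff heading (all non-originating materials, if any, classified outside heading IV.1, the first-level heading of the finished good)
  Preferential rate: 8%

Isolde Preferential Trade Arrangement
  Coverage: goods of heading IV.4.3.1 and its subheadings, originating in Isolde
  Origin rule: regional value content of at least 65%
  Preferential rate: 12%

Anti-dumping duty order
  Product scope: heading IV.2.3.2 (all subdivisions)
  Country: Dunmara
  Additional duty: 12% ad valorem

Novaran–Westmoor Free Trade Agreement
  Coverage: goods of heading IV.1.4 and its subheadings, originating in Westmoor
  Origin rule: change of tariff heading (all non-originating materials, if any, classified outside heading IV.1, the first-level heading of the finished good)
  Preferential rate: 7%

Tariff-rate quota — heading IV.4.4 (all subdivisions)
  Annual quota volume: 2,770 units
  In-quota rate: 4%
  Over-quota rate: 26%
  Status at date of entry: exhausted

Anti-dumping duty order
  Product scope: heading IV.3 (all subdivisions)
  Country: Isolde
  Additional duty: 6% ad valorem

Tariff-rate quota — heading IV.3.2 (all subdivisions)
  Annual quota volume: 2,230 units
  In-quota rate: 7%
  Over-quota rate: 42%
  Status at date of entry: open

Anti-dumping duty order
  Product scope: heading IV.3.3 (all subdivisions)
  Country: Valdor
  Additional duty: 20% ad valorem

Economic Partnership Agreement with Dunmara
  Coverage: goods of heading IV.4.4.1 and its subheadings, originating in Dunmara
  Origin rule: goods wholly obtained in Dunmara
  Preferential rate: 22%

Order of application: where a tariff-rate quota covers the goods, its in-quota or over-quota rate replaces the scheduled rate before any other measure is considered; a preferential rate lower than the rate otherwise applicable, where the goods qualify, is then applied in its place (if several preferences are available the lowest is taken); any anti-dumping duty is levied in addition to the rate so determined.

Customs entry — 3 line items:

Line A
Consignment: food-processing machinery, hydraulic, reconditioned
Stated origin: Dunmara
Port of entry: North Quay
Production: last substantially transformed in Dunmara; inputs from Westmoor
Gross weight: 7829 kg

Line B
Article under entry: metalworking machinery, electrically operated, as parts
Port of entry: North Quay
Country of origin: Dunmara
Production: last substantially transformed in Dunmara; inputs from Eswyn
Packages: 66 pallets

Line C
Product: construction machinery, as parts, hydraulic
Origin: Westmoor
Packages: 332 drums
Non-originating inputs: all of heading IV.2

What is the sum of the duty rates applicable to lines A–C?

Line A: food-processing → IV.3; hydraulic → IV.3.3; reconditioned → IV.3.3.2. Scheduled 27%. Dunmara agreement on IV.4.4.1: IV.3.3.2 not covered. → 27%.
Line B: metalworking → IV.4; electrically operated → IV.4.1; as parts → IV.4.1.1. Scheduled 23%. Dunmara agreement on IV.4.4.1: IV.4.1.1 not covered. → 23%.
Line C: construction → IV.1; hydraulic → IV.1.4; as parts → IV.1.4.2. Scheduled 14%. Westmoor agreement on IV.1.4: CTH met → 7% available; preferential 7%. → 7%.
Sum: 27% + 23% + 7% = 57%.

57%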